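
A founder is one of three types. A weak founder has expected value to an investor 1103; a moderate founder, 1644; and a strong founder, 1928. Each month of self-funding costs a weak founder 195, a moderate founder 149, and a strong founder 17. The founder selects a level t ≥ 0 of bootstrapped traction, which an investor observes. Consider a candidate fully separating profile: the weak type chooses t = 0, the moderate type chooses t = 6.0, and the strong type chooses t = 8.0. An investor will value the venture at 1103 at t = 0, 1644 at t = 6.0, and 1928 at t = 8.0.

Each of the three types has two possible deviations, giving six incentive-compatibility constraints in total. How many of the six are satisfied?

Moderate (own payoff 1644 − 149×6.0 = 750): to t=0 gives 1103 → profitable ✗; to t=8.0 gives 1928 − 149×8.0 = 736 → no gain ✓.
Strong (own payoff 1928 − 17×8.0 = 1792): to t=0 gives 1103 → no gain ✓; to t=6.0 gives 1644 − 17×6.0 = 1542 → no gain ✓.
Weak (own payoff 1103): to t=6.0 gives 1644 − 195×6.0 = 474 → no gain ✓; to t=8.0 gives 1928 − 195×8.0 = 368 → no gain ✓.
5 of the 6 constraints hold; not an equilibrium.

5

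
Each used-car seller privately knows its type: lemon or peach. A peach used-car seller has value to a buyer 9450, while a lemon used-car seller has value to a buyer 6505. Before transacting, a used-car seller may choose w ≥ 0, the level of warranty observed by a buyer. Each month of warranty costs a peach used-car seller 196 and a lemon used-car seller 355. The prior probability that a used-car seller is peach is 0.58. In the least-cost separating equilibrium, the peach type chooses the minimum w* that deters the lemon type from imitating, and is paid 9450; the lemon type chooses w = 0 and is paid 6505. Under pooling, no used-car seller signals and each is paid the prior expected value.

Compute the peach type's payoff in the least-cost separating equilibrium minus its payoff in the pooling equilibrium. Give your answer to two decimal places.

Least-cost separating signal: w* solves 6505 = 9450 − 355·w*, so w* = (9450 − 6505)/355 ≈ 8.2958.
Peach type's separating payoff: 9450 − 196 × w* = 9450 − 196 × (9450 − 6505)/355 = 9450 − 577220/355 ≈ 7824.0282.
Pooling payoff: 0.58 × 9450 + 0.42 × 6505 = 8213.1.
Difference: 7824.0282 − 8213.1 = -389.0718, i.e. -389.07 to two decimal places.
The peach type would prefer the pooling outcome.

-389.07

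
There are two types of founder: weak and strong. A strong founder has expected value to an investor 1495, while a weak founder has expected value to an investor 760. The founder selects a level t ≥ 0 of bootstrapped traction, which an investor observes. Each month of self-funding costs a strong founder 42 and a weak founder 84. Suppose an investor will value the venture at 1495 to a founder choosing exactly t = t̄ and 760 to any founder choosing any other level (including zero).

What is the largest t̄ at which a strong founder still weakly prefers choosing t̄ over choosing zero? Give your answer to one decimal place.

17.5

Choosing t̄ yields the strong type 1495 − 42·t̄; choosing zero yields 760.
The strong type is indifferent at 1495 − 42·t̄ = 760, i.e. t̄ = (1495 − 760) / 42 = 17.5.
For any t̄ above 17.5 the strong type would rather pool at zero, so separation collapses.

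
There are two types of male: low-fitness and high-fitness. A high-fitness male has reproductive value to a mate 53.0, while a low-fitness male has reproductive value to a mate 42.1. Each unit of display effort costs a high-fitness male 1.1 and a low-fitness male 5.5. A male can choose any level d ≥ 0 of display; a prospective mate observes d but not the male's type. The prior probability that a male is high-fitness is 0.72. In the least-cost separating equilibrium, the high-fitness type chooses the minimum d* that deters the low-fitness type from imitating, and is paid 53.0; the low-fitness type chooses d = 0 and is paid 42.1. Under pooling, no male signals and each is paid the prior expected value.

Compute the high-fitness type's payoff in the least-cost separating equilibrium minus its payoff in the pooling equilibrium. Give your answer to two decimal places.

Least-cost separating signal: d* solves 42.1 = 53.0 − 5.5·d*, so d* = (53.0 − 42.1)/5.5 ≈ 1.9818.
High-fitness type's separating payoff: 53.0 − 1.1 × d* = 53.0 − 1.1 × (53.0 − 42.1)/5.5 = 53.0 − 11.99/5.5 = 50.82.
Pooling payoff: 0.72 × 53.0 + 0.28 × 42.1 = 49.948.
Difference: 50.82 − 49.948 = 0.872, i.e. 0.87 to two decimal places.
The high-fitness type prefers to separate.

0.87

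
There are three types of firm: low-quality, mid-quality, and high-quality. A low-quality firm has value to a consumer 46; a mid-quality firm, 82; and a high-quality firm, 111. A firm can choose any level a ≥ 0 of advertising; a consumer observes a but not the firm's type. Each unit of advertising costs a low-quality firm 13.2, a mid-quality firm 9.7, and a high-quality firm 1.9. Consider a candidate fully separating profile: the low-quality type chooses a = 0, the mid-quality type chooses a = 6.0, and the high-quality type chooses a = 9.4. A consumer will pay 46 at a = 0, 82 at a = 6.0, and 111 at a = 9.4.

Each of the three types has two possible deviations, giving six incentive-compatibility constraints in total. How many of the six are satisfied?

5

Low-quality (own payoff 46): to a=6.0 gives 82 − 13.2×6.0 = 2.8 → no gain ✓; to a=9.4 gives 111 − 13.2×9.4 = -13.08 → no gain ✓.
Mid-quality (own payoff 82 − 9.7×6.0 = 23.8): to a=0 gives 46 → profitable ✗; to a=9.4 gives 111 − 9.7×9.4 = 19.82 → no gain ✓.
High-quality (own payoff 111 − 1.9×9.4 = 93.14): to a=0 gives 46 → no gain ✓; to a=6.0 gives 82 − 1.9×6.0 = 70.6 → no gain ✓.
5 of the 6 constraints hold; not an equilibrium.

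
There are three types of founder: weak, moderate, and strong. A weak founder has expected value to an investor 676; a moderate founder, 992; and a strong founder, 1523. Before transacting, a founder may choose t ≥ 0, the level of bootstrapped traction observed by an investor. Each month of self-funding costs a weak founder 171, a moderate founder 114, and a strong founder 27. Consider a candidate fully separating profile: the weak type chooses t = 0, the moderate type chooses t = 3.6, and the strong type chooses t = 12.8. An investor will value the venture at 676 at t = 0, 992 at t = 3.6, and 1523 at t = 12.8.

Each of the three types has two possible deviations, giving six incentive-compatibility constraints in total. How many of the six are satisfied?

Weak (own payoff 676): to t=3.6 gives 992 − 171×3.6 = 376.4 → no gain ✓; to t=12.8 gives 1523 − 171×12.8 = -665.8 → no gain ✓.
Moderate (own payoff 992 − 114×3.6 = 581.6): to t=0 gives 676 → profitable ✗; to t=12.8 gives 1523 − 114×12.8 = 63.8 → no gain ✓.
Strong (own payoff 1523 − 27×12.8 = 1177.4): to t=0 gives 676 → no gain ✓; to t=3.6 gives 992 − 27×3.6 = 894.8 → no gain ✓.
5 of the 6 constraints hold; not an equilibrium.

5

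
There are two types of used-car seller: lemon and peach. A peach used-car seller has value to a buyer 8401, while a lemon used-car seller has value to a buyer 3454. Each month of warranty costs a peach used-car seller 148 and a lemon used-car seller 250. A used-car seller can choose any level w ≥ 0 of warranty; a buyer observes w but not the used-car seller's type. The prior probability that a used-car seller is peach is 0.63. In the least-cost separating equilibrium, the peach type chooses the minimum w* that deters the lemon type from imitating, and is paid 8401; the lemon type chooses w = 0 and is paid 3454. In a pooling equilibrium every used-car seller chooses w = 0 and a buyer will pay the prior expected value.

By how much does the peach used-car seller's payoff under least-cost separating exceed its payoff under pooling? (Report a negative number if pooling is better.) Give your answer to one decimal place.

-1098.2

Least-cost separating signal: w* solves 3454 = 8401 − 250·w*, so w* = (8401 − 3454)/250 = 19.788.
Peach type's separating payoff: 8401 − 148 × w* = 8401 − 148 × (8401 − 3454)/250 = 8401 − 732156/250 = 5472.376.
Pooling payoff: 0.63 × 8401 + 0.37 × 3454 = 6570.61.
Difference: 5472.376 − 6570.61 = -1098.234, i.e. -1098.2 to one decimal place.
The peach type would prefer the pooling outcome.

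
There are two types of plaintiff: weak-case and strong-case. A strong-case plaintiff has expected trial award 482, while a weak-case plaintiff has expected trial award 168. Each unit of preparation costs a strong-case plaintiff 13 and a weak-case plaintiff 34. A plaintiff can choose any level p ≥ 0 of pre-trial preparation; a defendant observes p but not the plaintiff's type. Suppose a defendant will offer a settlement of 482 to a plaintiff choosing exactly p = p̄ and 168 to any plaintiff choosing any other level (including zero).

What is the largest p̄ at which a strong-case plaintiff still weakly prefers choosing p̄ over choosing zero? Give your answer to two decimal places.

24.15

Choosing p̄ yields the strong-case type 482 − 13·p̄; choosing zero yields 168.
The strong-case type is indifferent at 482 − 13·p̄ = 168, i.e. p̄ = (482 − 168) / 13 ≈ 24.15.
For any p̄ above 24.15 the strong-case type would rather pool at zero, so separation collapses.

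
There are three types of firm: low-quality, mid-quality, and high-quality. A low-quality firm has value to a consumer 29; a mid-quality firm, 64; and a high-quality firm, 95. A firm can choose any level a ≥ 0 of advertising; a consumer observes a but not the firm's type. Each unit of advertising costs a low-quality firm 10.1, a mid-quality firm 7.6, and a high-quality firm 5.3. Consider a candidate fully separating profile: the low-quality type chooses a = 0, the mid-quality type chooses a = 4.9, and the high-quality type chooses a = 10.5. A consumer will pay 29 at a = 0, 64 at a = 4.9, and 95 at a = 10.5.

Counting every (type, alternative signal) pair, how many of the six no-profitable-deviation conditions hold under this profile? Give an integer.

Low-quality (own payoff 29): to a=4.9 gives 64 − 10.1×4.9 = 14.51 → no gain ✓; to a=10.5 gives 95 − 10.1×10.5 = -11.05 → no gain ✓.
Mid-quality (own payoff 64 − 7.6×4.9 = 26.76): to a=0 gives 29 → profitable ✗; to a=10.5 gives 95 − 7.6×10.5 = 15.2 → no gain ✓.
High-quality (own payoff 95 − 5.3×10.5 = 39.35): to a=0 gives 29 → no gain ✓; to a=4.9 gives 64 − 5.3×4.9 = 38.03 → no gain ✓.
5 of the 6 constraints hold; not an equilibrium.

5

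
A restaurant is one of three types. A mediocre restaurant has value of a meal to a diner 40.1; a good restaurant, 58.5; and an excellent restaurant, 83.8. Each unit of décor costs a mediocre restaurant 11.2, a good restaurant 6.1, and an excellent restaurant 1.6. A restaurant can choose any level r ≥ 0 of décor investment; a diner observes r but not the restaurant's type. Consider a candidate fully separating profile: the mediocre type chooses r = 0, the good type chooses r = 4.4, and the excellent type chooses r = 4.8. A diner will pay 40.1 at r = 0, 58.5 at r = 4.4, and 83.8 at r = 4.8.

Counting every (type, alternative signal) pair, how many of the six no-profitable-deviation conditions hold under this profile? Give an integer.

Good (own payoff 58.5 − 6.1×4.4 = 31.66): to r=0 gives 40.1 → profitable ✗; to r=4.8 gives 83.8 − 6.1×4.8 = 54.52 → profitable ✗.
Excellent (own payoff 83.8 − 1.6×4.8 = 76.12): to r=0 gives 40.1 → no gain ✓; to r=4.4 gives 58.5 − 1.6×4.4 = 51.46 → no gain ✓.
Mediocre (own payoff 40.1): to r=4.4 gives 58.5 − 11.2×4.4 = 9.22 → no gain ✓; to r=4.8 gives 83.8 − 11.2×4.8 = 30.04 → no gain ✓.
4 of the 6 constraints hold; not an equilibrium.

4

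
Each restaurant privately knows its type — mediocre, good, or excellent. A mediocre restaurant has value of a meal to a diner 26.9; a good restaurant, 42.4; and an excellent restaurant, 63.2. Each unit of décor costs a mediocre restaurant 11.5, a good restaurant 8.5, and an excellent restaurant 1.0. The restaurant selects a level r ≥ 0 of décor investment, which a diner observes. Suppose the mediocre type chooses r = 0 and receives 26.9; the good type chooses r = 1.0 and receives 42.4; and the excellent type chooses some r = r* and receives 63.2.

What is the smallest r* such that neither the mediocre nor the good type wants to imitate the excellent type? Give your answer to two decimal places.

Good type (on-path payoff 42.4 − 8.5×1.0 = 33.9) won't mimic when 33.9 ≥ 63.2 − 8.5·r*, i.e. r* ≥ 3.45.
Mediocre type (on-path payoff 26.9) won't mimic when 26.9 ≥ 63.2 − 11.5·r*, i.e. r* ≥ 3.16.
Both must hold, so r* = max(3.16, 3.45) = 3.45. The good type's constraint binds.

3.45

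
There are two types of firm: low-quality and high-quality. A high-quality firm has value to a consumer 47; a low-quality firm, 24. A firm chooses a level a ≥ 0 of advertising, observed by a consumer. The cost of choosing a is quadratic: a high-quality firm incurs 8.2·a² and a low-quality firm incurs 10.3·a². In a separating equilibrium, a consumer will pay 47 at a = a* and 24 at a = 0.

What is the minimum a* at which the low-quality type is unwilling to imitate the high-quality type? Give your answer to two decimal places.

1.49

The low-quality type at a = 0 receives 24; imitating at a* yields 47 − 10.3·a*².
Indifference: 24 = 47 − 10.3·a*², so a*² = (47 − 24) / 10.3 ≈ 2.2330.
a* = √2.2330 ≈ 1.49.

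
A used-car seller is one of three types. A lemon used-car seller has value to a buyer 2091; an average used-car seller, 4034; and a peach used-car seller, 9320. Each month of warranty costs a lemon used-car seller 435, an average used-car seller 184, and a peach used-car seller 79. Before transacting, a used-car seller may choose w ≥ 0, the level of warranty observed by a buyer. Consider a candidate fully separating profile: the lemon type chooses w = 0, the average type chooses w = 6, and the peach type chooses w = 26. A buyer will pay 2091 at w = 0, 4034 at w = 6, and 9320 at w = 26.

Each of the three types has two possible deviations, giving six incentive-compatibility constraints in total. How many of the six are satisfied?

5

Peach (own payoff 9320 − 79×26 = 7266): to w=0 gives 2091 → no gain ✓; to w=6 gives 4034 − 79×6 = 3560 → no gain ✓.
Lemon (own payoff 2091): to w=6 gives 4034 − 435×6 = 1424 → no gain ✓; to w=26 gives 9320 − 435×26 = -1990 → no gain ✓.
Average (own payoff 4034 − 184×6 = 2930): to w=0 gives 2091 → no gain ✓; to w=26 gives 9320 − 184×26 = 4536 → profitable ✗.
5 of the 6 constraints hold; not an equilibrium.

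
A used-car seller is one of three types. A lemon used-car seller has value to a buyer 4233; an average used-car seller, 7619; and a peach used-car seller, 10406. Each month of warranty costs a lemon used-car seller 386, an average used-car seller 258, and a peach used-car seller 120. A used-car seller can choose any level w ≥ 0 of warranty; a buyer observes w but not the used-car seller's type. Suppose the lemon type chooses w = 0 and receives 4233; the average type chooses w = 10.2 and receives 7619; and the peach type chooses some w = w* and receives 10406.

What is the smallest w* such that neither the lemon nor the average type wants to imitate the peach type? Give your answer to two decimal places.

21.00

Average type (on-path payoff 7619 − 258×10.2 = 4987.4) won't mimic when 4987.4 ≥ 10406 − 258·w*, i.e. w* ≥ 21.00.
Lemon type (on-path payoff 4233) won't mimic when 4233 ≥ 10406 − 386·w*, i.e. w* ≥ 15.99.
Both must hold, so w* = max(15.99, 21.00) = 21.00. The average type's constraint binds.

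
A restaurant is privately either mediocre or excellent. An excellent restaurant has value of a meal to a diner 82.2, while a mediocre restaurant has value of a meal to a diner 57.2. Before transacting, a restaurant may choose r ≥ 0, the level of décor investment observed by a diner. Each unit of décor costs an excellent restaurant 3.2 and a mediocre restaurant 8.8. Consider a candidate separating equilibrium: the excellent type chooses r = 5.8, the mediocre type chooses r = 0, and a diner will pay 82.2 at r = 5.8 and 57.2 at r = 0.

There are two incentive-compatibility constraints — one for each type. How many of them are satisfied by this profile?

2

Excellent type: signal → 82.2 − 3.2 × 5.8 = 63.64; deviate to 0 → 57.2. IC holds (63.64 ≥ 57.2).
Mediocre type: stay at 0 → 57.2; mimic → 82.2 − 8.8 × 5.8 = 31.16. IC holds (57.2 ≥ 31.16).
2 of 2 constraints hold, so this is a separating equilibrium.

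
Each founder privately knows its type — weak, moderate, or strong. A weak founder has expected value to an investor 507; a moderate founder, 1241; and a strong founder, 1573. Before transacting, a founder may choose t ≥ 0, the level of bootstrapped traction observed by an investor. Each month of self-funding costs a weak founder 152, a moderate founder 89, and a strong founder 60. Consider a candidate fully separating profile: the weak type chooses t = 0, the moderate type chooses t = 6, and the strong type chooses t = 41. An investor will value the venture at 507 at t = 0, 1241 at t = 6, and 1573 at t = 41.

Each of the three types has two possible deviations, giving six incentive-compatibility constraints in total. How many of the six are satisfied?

Weak (own payoff 507): to t=6 gives 1241 − 152×6 = 329 → no gain ✓; to t=41 gives 1573 − 152×41 = -4659 → no gain ✓.
Moderate (own payoff 1241 − 89×6 = 707): to t=0 gives 507 → no gain ✓; to t=41 gives 1573 − 89×41 = -2076 → no gain ✓.
Strong (own payoff 1573 − 60×41 = -887): to t=0 gives 507 → profitable ✗; to t=6 gives 1241 − 60×6 = 881 → profitable ✗.
4 of the 6 constraints hold; not an equilibrium.

4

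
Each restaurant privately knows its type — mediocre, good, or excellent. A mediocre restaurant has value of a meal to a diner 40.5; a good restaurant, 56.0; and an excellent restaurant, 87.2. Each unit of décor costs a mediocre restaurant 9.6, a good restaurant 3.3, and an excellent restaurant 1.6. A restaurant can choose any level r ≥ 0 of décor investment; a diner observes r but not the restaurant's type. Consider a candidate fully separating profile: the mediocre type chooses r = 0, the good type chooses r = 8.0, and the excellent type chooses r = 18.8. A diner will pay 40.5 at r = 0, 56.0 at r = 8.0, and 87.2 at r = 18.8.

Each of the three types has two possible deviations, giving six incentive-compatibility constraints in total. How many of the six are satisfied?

5

Mediocre (own payoff 40.5): to r=8.0 gives 56.0 − 9.6×8.0 = -20.8 → no gain ✓; to r=18.8 gives 87.2 − 9.6×18.8 = -93.28 → no gain ✓.
Excellent (own payoff 87.2 − 1.6×18.8 = 57.12): to r=0 gives 40.5 → no gain ✓; to r=8.0 gives 56.0 − 1.6×8.0 = 43.2 → no gain ✓.
Good (own payoff 56.0 − 3.3×8.0 = 29.6): to r=0 gives 40.5 → profitable ✗; to r=18.8 gives 87.2 − 3.3×18.8 = 25.16 → no gain ✓.
5 of the 6 constraints hold; not an equilibrium.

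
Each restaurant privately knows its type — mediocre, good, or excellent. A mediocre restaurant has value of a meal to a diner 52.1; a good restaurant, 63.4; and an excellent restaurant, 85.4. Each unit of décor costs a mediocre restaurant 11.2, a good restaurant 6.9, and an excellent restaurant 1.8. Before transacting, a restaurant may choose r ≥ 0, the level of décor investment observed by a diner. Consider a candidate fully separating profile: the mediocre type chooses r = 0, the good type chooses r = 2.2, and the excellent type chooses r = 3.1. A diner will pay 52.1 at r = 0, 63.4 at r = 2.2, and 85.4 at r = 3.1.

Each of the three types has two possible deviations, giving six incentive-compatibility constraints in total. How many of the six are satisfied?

4

Mediocre (own payoff 52.1): to r=2.2 gives 63.4 − 11.2×2.2 = 38.76 → no gain ✓; to r=3.1 gives 85.4 − 11.2×3.1 = 50.68 → no gain ✓.
Good (own payoff 63.4 − 6.9×2.2 = 48.22): to r=0 gives 52.1 → profitable ✗; to r=3.1 gives 85.4 − 6.9×3.1 = 64.01 → profitable ✗.
Excellent (own payoff 85.4 − 1.8×3.1 = 79.82): to r=0 gives 52.1 → no gain ✓; to r=2.2 gives 63.4 − 1.8×2.2 = 59.44 → no gain ✓.
4 of the 6 constraints hold; not an equilibrium.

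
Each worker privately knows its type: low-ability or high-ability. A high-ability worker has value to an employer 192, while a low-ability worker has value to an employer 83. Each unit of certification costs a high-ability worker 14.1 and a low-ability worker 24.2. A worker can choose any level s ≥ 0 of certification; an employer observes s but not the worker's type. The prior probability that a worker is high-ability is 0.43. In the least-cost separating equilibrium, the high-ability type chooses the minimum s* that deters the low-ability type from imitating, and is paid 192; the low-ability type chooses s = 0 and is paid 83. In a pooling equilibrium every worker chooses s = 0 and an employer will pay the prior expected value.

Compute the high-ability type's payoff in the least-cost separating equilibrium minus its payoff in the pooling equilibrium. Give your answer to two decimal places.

-1.38

Least-cost separating signal: s* solves 83 = 192 − 24.2·s*, so s* = (192 − 83)/24.2 ≈ 4.5041.
High-ability type's separating payoff: 192 − 14.1 × s* = 192 − 14.1 × (192 − 83)/24.2 = 192 − 1536.9/24.2 ≈ 128.4917.
Pooling payoff: 0.43 × 192 + 0.57 × 83 = 129.87.
Difference: 128.4917 − 129.87 = -1.3783, i.e. -1.38 to two decimal places.
The high-ability type would prefer the pooling outcome.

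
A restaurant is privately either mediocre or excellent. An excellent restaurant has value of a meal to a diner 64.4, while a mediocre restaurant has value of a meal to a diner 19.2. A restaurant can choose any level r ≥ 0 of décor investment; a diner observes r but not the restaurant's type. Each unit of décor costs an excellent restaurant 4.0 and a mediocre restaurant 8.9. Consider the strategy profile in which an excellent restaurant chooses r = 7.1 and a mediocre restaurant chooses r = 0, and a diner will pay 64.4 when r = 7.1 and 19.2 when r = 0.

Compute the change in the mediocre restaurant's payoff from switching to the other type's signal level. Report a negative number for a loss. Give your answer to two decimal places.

-17.99

Playing r = 0 the mediocre restaurant receives 19.2.
Deviating to r = 7.1 brings payment 64.4 at cost 8.9 × 7.1 = 63.19, netting 1.21.
Gain from deviating: 1.21 − 19.2 = -17.99.
The gain is negative, so the mediocre type's incentive-compatibility constraint is satisfied.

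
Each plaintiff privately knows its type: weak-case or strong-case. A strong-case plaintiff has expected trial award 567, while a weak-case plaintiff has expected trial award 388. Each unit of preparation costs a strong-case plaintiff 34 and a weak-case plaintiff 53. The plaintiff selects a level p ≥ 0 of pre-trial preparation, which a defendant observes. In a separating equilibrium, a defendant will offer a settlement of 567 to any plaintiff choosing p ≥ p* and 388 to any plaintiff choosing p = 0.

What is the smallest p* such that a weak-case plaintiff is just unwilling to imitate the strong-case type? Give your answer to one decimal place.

A weak-case plaintiff choosing p = 0 receives 388.
Imitating at p* instead would pay 567 at cost 53·p*, netting 567 − 53·p*.
Indifference: 388 = 567 − 53·p*, so p* = (567 − 388) / 53 ≈ 3.4.
At p* the weak-case type's incentive constraint just binds; the strong-case type strictly prefers p* since its per-unit cost is lower.

3.4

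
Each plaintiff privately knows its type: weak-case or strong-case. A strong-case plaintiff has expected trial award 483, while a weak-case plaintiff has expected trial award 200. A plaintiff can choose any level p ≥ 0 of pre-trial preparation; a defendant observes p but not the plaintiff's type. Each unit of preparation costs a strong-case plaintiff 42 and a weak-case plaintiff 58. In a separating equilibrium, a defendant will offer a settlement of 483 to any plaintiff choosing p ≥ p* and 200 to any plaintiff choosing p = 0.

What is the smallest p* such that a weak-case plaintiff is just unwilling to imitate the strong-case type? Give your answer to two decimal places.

4.88

A weak-case plaintiff choosing p = 0 receives 200.
Imitating at p* instead would pay 483 at cost 58·p*, netting 483 − 58·p*.
Indifference: 200 = 483 − 58·p*, so p* = (483 − 200) / 58 ≈ 4.88.
This is the weak-case type's binding incentive-compatibility constraint; any p ≥ 4.88 sustains separation on that side.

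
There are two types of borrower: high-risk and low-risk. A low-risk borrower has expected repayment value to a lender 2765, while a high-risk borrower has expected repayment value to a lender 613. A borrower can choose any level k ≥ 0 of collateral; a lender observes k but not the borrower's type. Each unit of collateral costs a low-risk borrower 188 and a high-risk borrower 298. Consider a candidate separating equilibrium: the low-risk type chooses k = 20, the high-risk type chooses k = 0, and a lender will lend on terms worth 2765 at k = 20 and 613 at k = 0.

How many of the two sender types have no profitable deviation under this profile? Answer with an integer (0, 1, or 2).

High-risk type: stay at 0 → 613; mimic → 2765 − 298 × 20 = -3195. IC holds (613 ≥ -3195).
Low-risk type: signal → 2765 − 188 × 20 = -995; deviate to 0 → 613. IC fails (-995 < 613).
1 of 2 constraints hold, so this profile is not an equilibrium.

1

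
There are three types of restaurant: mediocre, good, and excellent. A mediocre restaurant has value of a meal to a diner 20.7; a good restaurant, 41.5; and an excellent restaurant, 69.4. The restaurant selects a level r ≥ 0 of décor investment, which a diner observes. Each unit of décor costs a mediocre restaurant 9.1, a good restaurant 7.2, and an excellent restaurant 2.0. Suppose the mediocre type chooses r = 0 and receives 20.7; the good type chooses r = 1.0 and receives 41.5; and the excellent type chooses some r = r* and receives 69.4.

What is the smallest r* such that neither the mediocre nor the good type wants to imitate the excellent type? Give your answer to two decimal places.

Good type (on-path payoff 41.5 − 7.2×1.0 = 34.3) won't mimic when 34.3 ≥ 69.4 − 7.2·r*, i.e. r* ≥ 4.88.
Mediocre type (on-path payoff 20.7) won't mimic when 20.7 ≥ 69.4 − 9.1·r*, i.e. r* ≥ 5.35.
Both must hold, so r* = max(5.35, 4.88) = 5.35. The mediocre type's constraint binds.

5.35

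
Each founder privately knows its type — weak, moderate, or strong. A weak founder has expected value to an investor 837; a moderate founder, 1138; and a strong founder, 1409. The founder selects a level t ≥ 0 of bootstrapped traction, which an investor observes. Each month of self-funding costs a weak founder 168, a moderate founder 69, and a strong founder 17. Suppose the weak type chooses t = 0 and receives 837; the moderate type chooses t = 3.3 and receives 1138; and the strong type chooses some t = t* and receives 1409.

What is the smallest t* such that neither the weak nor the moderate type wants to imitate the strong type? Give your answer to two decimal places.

Weak type (on-path payoff 837) won't mimic when 837 ≥ 1409 − 168·t*, i.e. t* ≥ 3.40.
Moderate type (on-path payoff 1138 − 69×3.3 = 910.3) won't mimic when 910.3 ≥ 1409 − 69·t*, i.e. t* ≥ 7.23.
Both must hold, so t* = max(3.40, 7.23) = 7.23. The moderate type's constraint binds.

7.23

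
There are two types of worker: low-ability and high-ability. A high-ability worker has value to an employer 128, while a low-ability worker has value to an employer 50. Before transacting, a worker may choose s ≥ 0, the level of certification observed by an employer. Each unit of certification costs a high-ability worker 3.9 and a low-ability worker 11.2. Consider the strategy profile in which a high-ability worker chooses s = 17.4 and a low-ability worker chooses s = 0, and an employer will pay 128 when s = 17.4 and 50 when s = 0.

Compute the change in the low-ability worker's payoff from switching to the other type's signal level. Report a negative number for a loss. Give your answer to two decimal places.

-116.88

Playing s = 0 the low-ability worker receives 50.
Deviating to s = 17.4 brings payment 128 at cost 11.2 × 17.4 = 194.88, netting -66.88.
Gain from deviating: -66.88 − 50 = -116.88.
The gain is negative, so the low-ability type's incentive-compatibility constraint is satisfied.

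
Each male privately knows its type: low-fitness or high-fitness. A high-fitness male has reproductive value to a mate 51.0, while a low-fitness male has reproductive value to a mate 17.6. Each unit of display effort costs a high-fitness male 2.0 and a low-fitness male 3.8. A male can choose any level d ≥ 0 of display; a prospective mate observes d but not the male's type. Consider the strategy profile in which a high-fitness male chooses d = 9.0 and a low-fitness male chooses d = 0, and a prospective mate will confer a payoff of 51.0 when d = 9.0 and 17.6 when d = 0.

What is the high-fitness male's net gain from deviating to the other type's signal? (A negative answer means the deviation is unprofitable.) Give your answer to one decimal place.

-15.4

Playing d = 9.0 the high-fitness male receives 51.0 − 2.0 × 9.0 = 33.
Deviating to d = 0 yields 17.6 instead.
Gain from deviating: 17.6 − 33 = -15.4.
The gain is negative, so the high-fitness type's incentive-compatibility constraint is satisfied.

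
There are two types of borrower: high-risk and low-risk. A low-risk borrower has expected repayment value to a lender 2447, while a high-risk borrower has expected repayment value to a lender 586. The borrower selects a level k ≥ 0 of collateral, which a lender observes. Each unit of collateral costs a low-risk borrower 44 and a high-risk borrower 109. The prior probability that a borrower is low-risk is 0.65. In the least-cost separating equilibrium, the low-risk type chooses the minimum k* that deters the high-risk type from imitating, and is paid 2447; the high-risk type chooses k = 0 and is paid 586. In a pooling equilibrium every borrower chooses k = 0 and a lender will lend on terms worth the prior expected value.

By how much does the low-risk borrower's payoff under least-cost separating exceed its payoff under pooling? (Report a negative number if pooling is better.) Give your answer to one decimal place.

Least-cost separating signal: k* solves 586 = 2447 − 109·k*, so k* = (2447 − 586)/109 ≈ 17.0734.
Low-risk type's separating payoff: 2447 − 44 × k* = 2447 − 44 × (2447 − 586)/109 = 2447 − 81884/109 ≈ 1695.771.
Pooling payoff: 0.65 × 2447 + 0.35 × 586 = 1795.65.
Difference: 1695.771 − 1795.65 = -99.879, i.e. -99.9 to one decimal place.
The low-risk type would prefer the pooling outcome.

-99.9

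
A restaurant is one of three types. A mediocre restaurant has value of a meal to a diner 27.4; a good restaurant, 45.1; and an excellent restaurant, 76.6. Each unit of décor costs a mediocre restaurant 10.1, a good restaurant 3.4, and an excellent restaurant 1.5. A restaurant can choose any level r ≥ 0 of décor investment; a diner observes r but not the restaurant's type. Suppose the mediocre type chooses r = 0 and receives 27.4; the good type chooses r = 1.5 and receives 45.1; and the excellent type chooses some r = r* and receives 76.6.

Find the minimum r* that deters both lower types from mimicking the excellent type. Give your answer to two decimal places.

Good type (on-path payoff 45.1 − 3.4×1.5 = 40) won't mimic when 40 ≥ 76.6 − 3.4·r*, i.e. r* ≥ 10.76.
Mediocre type (on-path payoff 27.4) won't mimic when 27.4 ≥ 76.6 − 10.1·r*, i.e. r* ≥ 4.87.
Both must hold, so r* = max(4.87, 10.76) = 10.76. The good type's constraint binds.

10.76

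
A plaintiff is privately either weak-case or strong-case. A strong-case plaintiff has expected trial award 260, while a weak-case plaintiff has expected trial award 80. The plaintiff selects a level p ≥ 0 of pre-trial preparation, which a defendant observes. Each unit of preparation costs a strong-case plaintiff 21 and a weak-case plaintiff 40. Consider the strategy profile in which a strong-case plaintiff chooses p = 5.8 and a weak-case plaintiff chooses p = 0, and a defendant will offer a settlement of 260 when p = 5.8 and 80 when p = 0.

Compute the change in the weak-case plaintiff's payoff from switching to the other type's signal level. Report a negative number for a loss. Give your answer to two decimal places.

-52.00

Playing p = 0 the weak-case plaintiff receives 80.
Deviating to p = 5.8 brings payment 260 at cost 40 × 5.8 = 232, netting 28.
Gain from deviating: 28 − 80 = -52.00.
The gain is negative, so the weak-case type's incentive-compatibility constraint is satisfied.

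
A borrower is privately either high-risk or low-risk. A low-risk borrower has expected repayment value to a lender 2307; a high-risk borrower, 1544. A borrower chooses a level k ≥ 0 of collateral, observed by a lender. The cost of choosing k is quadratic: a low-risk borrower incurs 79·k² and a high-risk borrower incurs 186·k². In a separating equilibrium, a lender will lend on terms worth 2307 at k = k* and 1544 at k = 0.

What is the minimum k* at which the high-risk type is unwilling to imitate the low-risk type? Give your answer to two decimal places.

2.03

The high-risk type at k = 0 receives 1544; imitating at k* yields 2307 − 186·k*².
Indifference: 1544 = 2307 − 186·k*², so k*² = (2307 − 1544) / 186 ≈ 4.1022.
k* = √4.1022 ≈ 2.03.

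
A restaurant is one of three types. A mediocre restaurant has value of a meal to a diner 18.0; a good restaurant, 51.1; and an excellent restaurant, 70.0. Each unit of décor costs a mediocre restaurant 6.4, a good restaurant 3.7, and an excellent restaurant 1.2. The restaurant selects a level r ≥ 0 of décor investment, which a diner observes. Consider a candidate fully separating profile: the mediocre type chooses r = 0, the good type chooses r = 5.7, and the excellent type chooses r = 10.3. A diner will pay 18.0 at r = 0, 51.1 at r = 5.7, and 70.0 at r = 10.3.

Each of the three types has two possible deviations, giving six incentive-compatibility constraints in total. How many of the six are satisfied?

5

Good (own payoff 51.1 − 3.7×5.7 = 30.01): to r=0 gives 18.0 → no gain ✓; to r=10.3 gives 70.0 − 3.7×10.3 = 31.89 → profitable ✗.
Excellent (own payoff 70.0 − 1.2×10.3 = 57.64): to r=0 gives 18.0 → no gain ✓; to r=5.7 gives 51.1 − 1.2×5.7 = 44.26 → no gain ✓.
Mediocre (own payoff 18.0): to r=5.7 gives 51.1 − 6.4×5.7 = 14.62 → no gain ✓; to r=10.3 gives 70.0 − 6.4×10.3 = 4.08 → no gain ✓.
5 of the 6 constraints hold; not an equilibrium.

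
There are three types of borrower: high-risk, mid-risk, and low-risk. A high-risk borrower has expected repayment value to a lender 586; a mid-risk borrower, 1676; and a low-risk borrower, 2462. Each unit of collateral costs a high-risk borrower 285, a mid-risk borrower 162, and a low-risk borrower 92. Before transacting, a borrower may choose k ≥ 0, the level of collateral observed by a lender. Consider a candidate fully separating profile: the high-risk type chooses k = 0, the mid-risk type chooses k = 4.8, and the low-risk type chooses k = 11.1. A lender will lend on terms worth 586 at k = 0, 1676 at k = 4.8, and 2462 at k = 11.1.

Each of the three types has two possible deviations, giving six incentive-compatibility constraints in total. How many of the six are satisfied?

Mid-risk (own payoff 1676 − 162×4.8 = 898.4): to k=0 gives 586 → no gain ✓; to k=11.1 gives 2462 − 162×11.1 = 663.8 → no gain ✓.
High-risk (own payoff 586): to k=4.8 gives 1676 − 285×4.8 = 308 → no gain ✓; to k=11.1 gives 2462 − 285×11.1 = -701.5 → no gain ✓.
Low-risk (own payoff 2462 − 92×11.1 = 1440.8): to k=0 gives 586 → no gain ✓; to k=4.8 gives 1676 − 92×4.8 = 1234.4 → no gain ✓.
6 of the 6 constraints hold; this profile is a separating equilibrium.

6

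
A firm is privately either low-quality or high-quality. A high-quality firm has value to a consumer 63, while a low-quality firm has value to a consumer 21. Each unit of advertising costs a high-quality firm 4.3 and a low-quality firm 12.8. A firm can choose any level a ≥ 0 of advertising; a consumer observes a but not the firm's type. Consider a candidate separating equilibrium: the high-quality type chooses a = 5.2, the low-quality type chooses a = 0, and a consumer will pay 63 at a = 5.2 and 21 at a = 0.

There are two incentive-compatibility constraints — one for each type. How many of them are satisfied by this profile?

Low-quality type: stay at 0 → 21; mimic → 63 − 12.8 × 5.2 = -3.56. IC holds (21 ≥ -3.56).
High-quality type: signal → 63 − 4.3 × 5.2 = 40.64; deviate to 0 → 21. IC holds (40.64 ≥ 21).
2 of 2 constraints hold, so this is a separating equilibrium.

2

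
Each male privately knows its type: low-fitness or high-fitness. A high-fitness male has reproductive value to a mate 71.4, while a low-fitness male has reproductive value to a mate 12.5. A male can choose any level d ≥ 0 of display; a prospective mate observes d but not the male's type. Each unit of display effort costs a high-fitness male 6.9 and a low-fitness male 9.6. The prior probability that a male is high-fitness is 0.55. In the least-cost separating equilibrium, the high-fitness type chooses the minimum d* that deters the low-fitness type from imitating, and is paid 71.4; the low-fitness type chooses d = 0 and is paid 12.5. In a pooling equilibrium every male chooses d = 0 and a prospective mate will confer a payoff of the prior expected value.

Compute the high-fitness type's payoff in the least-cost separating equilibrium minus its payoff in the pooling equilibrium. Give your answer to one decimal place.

-15.8

Least-cost separating signal: d* solves 12.5 = 71.4 − 9.6·d*, so d* = (71.4 − 12.5)/9.6 ≈ 6.1354.
High-fitness type's separating payoff: 71.4 − 6.9 × d* = 71.4 − 6.9 × (71.4 − 12.5)/9.6 = 71.4 − 406.41/9.6 ≈ 29.066.
Pooling payoff: 0.55 × 71.4 + 0.45 × 12.5 = 44.895.
Difference: 29.066 − 44.895 = -15.829, i.e. -15.8 to one decimal place.
The high-fitness type would prefer the pooling outcome.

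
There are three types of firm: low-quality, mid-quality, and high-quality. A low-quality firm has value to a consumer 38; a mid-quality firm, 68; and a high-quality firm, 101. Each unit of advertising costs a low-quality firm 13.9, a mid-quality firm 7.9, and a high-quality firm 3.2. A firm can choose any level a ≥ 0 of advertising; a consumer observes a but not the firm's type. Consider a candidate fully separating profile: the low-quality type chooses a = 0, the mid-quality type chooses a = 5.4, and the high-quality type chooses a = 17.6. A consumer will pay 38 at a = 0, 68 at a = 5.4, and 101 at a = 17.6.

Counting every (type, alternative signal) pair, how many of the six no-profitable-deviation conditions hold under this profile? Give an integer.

4

Mid-quality (own payoff 68 − 7.9×5.4 = 25.34): to a=0 gives 38 → profitable ✗; to a=17.6 gives 101 − 7.9×17.6 = -38.04 → no gain ✓.
Low-quality (own payoff 38): to a=5.4 gives 68 − 13.9×5.4 = -7.06 → no gain ✓; to a=17.6 gives 101 − 13.9×17.6 = -143.64 → no gain ✓.
High-quality (own payoff 101 − 3.2×17.6 = 44.68): to a=0 gives 38 → no gain ✓; to a=5.4 gives 68 − 3.2×5.4 = 50.72 → profitable ✗.
4 of the 6 constraints hold; not an equilibrium.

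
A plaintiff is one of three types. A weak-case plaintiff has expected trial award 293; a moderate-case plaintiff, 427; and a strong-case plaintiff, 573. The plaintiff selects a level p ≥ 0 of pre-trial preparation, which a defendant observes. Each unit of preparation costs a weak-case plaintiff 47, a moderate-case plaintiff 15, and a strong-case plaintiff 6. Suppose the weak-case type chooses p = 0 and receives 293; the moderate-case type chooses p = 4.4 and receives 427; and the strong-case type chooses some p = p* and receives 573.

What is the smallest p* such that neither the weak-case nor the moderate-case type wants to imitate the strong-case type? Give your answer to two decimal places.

14.13

Weak-case type (on-path payoff 293) won't mimic when 293 ≥ 573 − 47·p*, i.e. p* ≥ 5.96.
Moderate-case type (on-path payoff 427 − 15×4.4 = 361) won't mimic when 361 ≥ 573 − 15·p*, i.e. p* ≥ 14.13.
Both must hold, so p* = max(5.96, 14.13) = 14.13. The moderate-case type's constraint binds.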